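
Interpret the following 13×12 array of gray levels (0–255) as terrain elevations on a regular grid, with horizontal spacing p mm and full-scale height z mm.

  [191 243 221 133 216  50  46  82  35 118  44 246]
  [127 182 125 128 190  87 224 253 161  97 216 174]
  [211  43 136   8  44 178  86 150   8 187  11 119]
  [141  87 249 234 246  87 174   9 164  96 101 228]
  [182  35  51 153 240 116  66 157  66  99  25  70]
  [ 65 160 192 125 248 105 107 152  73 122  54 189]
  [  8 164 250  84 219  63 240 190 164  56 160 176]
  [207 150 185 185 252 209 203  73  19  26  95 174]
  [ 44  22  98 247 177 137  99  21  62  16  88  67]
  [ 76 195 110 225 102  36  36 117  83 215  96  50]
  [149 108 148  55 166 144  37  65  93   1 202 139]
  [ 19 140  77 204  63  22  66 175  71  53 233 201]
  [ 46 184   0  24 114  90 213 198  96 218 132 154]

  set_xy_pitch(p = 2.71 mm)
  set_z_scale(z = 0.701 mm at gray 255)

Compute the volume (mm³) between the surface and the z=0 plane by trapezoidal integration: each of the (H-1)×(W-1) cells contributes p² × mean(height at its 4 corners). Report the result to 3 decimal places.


height_mm = gray/255 × 0.701; cell vol = 2.71² × mean(4 corners)
unit = 2.71² × 0.701 / (4×255) = 0.00504727 mm³ per gray-sum
row 0: Σ corner-gray over 11 cells = 6440  → 32.5044
row 1: Σ corner-gray over 11 cells = 5659  → 28.5625
row 2: Σ corner-gray over 11 cells = 5295  → 26.7253
row 3: Σ corner-gray over 11 cells = 5531  → 27.9164
row 4: Σ corner-gray over 11 cells = 5198  → 26.2357
row 5: Σ corner-gray over 11 cells = 6294  → 31.7675
row 6: Σ corner-gray over 11 cells = 6539  → 33.0041
row 7: Σ corner-gray over 11 cells = 5220  → 26.3467
row 8: Σ corner-gray over 11 cells = 4601  → 23.2225
row 9: Σ corner-gray over 11 cells = 4882  → 24.6408
row 10: Σ corner-gray over 11 cells = 4754  → 23.9947
row 11: Σ corner-gray over 11 cells = 5166  → 26.0742
Σ rows: total corner-gray = 65579  → 330.9948 mm³

330.995


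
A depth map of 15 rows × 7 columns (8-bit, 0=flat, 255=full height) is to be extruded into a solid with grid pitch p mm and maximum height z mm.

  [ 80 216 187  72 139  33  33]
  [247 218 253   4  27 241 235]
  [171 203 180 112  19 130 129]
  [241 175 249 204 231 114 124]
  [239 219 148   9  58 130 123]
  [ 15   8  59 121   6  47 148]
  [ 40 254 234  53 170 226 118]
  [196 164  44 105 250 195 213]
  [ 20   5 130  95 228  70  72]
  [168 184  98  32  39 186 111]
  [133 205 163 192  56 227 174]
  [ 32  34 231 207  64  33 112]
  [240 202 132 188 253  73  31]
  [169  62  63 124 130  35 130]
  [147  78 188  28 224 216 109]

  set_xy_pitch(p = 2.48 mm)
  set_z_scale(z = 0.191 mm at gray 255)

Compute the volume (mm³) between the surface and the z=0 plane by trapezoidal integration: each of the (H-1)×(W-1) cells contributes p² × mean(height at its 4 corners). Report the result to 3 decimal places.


height_mm = gray/255 × 0.191; cell vol = 2.48² × mean(4 corners)
unit = 2.48² × 0.191 / (4×255) = 0.00115169 mm³ per gray-sum
row 0: Σ corner-gray over 6 cells = 3375  → 3.8870
row 1: Σ corner-gray over 6 cells = 3556  → 4.0954
row 2: Σ corner-gray over 6 cells = 3899  → 4.4904
row 3: Σ corner-gray over 6 cells = 3801  → 4.3776
row 4: Σ corner-gray over 6 cells = 2135  → 2.4589
row 5: Σ corner-gray over 6 cells = 2677  → 3.0831
row 6: Σ corner-gray over 6 cells = 3957  → 4.5572
row 7: Σ corner-gray over 6 cells = 3073  → 3.5392
row 8: Σ corner-gray over 6 cells = 2505  → 2.8850
row 9: Σ corner-gray over 6 cells = 3350  → 3.8582
row 10: Σ corner-gray over 6 cells = 3275  → 3.7718
row 11: Σ corner-gray over 6 cells = 3249  → 3.7418
row 12: Σ corner-gray over 6 cells = 3094  → 3.5633
row 13: Σ corner-gray over 6 cells = 2851  → 3.2835
Σ rows: total corner-gray = 44797  → 51.5924 mm³

51.592


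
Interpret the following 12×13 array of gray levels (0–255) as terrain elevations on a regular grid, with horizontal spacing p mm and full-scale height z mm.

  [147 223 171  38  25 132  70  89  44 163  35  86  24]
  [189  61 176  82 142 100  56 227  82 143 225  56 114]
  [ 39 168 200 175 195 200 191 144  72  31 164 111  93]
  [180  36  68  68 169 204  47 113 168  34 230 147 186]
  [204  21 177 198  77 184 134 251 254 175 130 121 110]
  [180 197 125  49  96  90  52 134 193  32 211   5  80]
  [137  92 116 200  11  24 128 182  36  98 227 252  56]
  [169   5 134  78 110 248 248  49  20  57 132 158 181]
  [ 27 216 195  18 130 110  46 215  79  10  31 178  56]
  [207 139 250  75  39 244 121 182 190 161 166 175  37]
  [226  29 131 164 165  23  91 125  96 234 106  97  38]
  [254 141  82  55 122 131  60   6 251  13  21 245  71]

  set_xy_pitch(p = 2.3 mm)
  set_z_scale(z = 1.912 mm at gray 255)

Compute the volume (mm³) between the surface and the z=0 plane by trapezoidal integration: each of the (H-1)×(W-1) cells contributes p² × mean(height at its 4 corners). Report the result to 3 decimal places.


height_mm = gray/255 × 1.912; cell vol = 2.3² × mean(4 corners)
unit = 2.3² × 1.912 / (4×255) = 0.00991616 mm³ per gray-sum
row 0: Σ corner-gray over 12 cells = 5326  → 52.8135
row 1: Σ corner-gray over 12 cells = 6437  → 63.8303
row 2: Σ corner-gray over 12 cells = 6368  → 63.1461
row 3: Σ corner-gray over 12 cells = 6692  → 66.3589
row 4: Σ corner-gray over 12 cells = 6386  → 63.3246
row 5: Σ corner-gray over 12 cells = 5553  → 55.0644
row 6: Σ corner-gray over 12 cells = 5753  → 57.0477
row 7: Σ corner-gray over 12 cells = 5367  → 53.2200
row 8: Σ corner-gray over 12 cells = 6267  → 62.1446
row 9: Σ corner-gray over 12 cells = 6514  → 64.5938
row 10: Σ corner-gray over 12 cells = 5365  → 53.2002
Σ rows: total corner-gray = 66028  → 654.7440 mm³

654.744


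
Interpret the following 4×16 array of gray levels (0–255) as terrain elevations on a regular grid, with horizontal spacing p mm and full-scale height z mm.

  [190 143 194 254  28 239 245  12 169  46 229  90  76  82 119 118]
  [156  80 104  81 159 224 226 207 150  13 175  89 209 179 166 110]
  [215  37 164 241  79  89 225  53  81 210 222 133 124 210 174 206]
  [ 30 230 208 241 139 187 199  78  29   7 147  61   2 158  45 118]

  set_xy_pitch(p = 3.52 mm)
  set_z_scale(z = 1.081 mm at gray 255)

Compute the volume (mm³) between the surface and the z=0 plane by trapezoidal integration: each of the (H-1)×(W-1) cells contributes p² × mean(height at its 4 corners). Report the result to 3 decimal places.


335.638

height_mm = gray/255 × 1.081; cell vol = 3.52² × mean(4 corners)
unit = 3.52² × 1.081 / (4×255) = 0.0131314 mm³ per gray-sum
row 0: Σ corner-gray over 15 cells = 8550  → 112.2734
row 1: Σ corner-gray over 15 cells = 8895  → 116.8038
row 2: Σ corner-gray over 15 cells = 8115  → 106.5613
Σ rows: total corner-gray = 25560  → 335.6384 mm³


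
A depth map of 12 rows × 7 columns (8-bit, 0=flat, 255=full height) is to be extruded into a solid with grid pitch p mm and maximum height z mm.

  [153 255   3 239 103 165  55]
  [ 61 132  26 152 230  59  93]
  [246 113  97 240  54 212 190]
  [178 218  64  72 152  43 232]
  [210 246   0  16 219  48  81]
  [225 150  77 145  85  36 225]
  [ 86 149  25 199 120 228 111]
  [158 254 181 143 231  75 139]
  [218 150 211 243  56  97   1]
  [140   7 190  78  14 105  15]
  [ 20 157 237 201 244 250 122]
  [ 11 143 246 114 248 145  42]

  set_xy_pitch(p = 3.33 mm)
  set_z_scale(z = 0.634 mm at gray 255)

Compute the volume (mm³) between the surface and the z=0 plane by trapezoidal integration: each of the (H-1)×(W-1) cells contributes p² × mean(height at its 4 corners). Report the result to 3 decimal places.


248.192

height_mm = gray/255 × 0.634; cell vol = 3.33² × mean(4 corners)
unit = 3.33² × 0.634 / (4×255) = 0.00689251 mm³ per gray-sum
row 0: Σ corner-gray over 6 cells = 3090  → 21.2979
row 1: Σ corner-gray over 6 cells = 3220  → 22.1939
row 2: Σ corner-gray over 6 cells = 3376  → 23.2691
row 3: Σ corner-gray over 6 cells = 2857  → 19.6919
row 4: Σ corner-gray over 6 cells = 2785  → 19.1956
row 5: Σ corner-gray over 6 cells = 3075  → 21.1945
row 6: Σ corner-gray over 6 cells = 3704  → 25.5299
row 7: Σ corner-gray over 6 cells = 3798  → 26.1778
row 8: Σ corner-gray over 6 cells = 2676  → 18.4444
row 9: Σ corner-gray over 6 cells = 3263  → 22.4903
row 10: Σ corner-gray over 6 cells = 4165  → 28.7073
Σ rows: total corner-gray = 36009  → 248.1925 mm³


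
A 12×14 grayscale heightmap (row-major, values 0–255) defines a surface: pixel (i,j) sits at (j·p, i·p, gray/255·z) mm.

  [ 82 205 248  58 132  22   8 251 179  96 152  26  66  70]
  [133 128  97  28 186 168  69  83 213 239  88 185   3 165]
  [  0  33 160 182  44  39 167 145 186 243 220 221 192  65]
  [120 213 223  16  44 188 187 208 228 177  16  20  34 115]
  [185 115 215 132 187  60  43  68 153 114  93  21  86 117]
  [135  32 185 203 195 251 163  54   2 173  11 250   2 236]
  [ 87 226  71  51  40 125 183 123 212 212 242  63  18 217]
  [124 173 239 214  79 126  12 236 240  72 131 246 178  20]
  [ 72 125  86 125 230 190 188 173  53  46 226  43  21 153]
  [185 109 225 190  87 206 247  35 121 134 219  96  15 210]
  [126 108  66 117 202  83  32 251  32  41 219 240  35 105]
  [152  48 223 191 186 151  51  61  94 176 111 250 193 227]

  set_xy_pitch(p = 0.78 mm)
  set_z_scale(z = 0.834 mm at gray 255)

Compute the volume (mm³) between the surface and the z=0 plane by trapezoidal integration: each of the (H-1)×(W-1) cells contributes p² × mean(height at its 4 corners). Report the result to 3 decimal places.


height_mm = gray/255 × 0.834; cell vol = 0.78² × mean(4 corners)
unit = 0.78² × 0.834 / (4×255) = 0.000497456 mm³ per gray-sum
row 0: Σ corner-gray over 13 cells = 6310  → 3.1390
row 1: Σ corner-gray over 13 cells = 7001  → 3.4827
row 2: Σ corner-gray over 13 cells = 7072  → 3.5180
row 3: Σ corner-gray over 13 cells = 6219  → 3.0937
row 4: Σ corner-gray over 13 cells = 6289  → 3.1285
row 5: Σ corner-gray over 13 cells = 6849  → 3.4071
row 6: Σ corner-gray over 13 cells = 7472  → 3.7170
row 7: Σ corner-gray over 13 cells = 7273  → 3.6180
row 8: Σ corner-gray over 13 cells = 7000  → 3.4822
row 9: Σ corner-gray over 13 cells = 6846  → 3.4056
row 10: Σ corner-gray over 13 cells = 6932  → 3.4484
Σ rows: total corner-gray = 75263  → 37.4401 mm³

37.440


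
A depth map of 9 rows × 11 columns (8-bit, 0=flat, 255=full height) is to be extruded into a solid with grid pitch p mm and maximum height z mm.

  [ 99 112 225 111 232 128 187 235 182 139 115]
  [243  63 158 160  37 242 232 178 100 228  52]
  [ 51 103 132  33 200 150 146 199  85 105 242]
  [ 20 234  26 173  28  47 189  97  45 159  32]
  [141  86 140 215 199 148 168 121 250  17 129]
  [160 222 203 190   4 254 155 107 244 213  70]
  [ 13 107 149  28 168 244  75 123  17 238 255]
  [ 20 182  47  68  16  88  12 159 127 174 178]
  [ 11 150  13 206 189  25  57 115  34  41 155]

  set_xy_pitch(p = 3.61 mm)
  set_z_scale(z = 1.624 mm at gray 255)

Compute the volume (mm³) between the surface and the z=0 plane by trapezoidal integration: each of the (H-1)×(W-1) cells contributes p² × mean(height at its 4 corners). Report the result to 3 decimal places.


879.390

height_mm = gray/255 × 1.624; cell vol = 3.61² × mean(4 corners)
unit = 3.61² × 1.624 / (4×255) = 0.0207491 mm³ per gray-sum
row 0: Σ corner-gray over 10 cells = 6407  → 132.9398
row 1: Σ corner-gray over 10 cells = 5690  → 118.0626
row 2: Σ corner-gray over 10 cells = 4647  → 96.4213
row 3: Σ corner-gray over 10 cells = 5006  → 103.8702
row 4: Σ corner-gray over 10 cells = 6372  → 132.2136
row 5: Σ corner-gray over 10 cells = 5980  → 124.0799
row 6: Σ corner-gray over 10 cells = 4510  → 93.5787
row 7: Σ corner-gray over 10 cells = 3770  → 78.2243
Σ rows: total corner-gray = 42382  → 879.3904 mm³


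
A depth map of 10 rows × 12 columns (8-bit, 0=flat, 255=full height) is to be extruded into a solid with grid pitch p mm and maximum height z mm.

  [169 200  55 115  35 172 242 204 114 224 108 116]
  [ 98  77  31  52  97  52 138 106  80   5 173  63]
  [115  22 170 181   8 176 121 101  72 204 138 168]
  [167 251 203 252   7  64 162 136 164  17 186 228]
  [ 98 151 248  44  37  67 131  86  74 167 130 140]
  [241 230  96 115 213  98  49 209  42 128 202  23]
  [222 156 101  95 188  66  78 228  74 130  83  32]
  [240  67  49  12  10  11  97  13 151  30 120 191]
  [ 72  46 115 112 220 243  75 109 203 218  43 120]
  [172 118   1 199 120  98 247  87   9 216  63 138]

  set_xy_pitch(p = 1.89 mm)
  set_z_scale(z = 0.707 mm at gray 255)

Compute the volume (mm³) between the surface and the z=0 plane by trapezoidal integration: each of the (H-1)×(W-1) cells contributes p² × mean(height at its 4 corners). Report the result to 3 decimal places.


height_mm = gray/255 × 0.707; cell vol = 1.89² × mean(4 corners)
unit = 1.89² × 0.707 / (4×255) = 0.00247596 mm³ per gray-sum
row 0: Σ corner-gray over 11 cells = 5006  → 12.3946
row 1: Σ corner-gray over 11 cells = 4452  → 11.0230
row 2: Σ corner-gray over 11 cells = 5948  → 14.7270
row 3: Σ corner-gray over 11 cells = 5787  → 14.3284
row 4: Σ corner-gray over 11 cells = 5536  → 13.7069
row 5: Σ corner-gray over 11 cells = 5680  → 14.0634
row 6: Σ corner-gray over 11 cells = 4203  → 10.4064
row 7: Σ corner-gray over 11 cells = 4511  → 11.1690
row 8: Σ corner-gray over 11 cells = 5586  → 13.8307
Σ rows: total corner-gray = 46709  → 115.6494 mm³

115.649


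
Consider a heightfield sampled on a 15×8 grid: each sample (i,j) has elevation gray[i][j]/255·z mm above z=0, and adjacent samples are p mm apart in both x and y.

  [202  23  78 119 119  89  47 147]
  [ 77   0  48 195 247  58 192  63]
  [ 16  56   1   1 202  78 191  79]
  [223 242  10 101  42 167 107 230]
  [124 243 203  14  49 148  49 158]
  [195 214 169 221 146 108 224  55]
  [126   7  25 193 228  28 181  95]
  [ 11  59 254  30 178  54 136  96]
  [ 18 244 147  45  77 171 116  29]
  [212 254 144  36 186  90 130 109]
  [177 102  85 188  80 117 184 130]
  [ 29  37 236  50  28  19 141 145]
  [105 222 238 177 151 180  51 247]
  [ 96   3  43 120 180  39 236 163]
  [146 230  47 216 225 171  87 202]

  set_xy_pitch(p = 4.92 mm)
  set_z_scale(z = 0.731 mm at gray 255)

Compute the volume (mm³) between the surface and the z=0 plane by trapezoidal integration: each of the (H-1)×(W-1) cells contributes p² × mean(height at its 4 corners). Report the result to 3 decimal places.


836.152

height_mm = gray/255 × 0.731; cell vol = 4.92² × mean(4 corners)
unit = 4.92² × 0.731 / (4×255) = 0.0173479 mm³ per gray-sum
row 0: Σ corner-gray over 7 cells = 2919  → 50.6386
row 1: Σ corner-gray over 7 cells = 2773  → 48.1058
row 2: Σ corner-gray over 7 cells = 2944  → 51.0723
row 3: Σ corner-gray over 7 cells = 3485  → 60.4575
row 4: Σ corner-gray over 7 cells = 4108  → 71.2653
row 5: Σ corner-gray over 7 cells = 3959  → 68.6804
row 6: Σ corner-gray over 7 cells = 3074  → 53.3275
row 7: Σ corner-gray over 7 cells = 3176  → 55.0970
row 8: Σ corner-gray over 7 cells = 3648  → 63.2852
row 9: Σ corner-gray over 7 cells = 3820  → 66.2691
row 10: Σ corner-gray over 7 cells = 3015  → 52.3040
row 11: Σ corner-gray over 7 cells = 3586  → 62.2096
row 12: Σ corner-gray over 7 cells = 3891  → 67.5008
row 13: Σ corner-gray over 7 cells = 3801  → 65.9394
Σ rows: total corner-gray = 48199  → 836.1524 mm³


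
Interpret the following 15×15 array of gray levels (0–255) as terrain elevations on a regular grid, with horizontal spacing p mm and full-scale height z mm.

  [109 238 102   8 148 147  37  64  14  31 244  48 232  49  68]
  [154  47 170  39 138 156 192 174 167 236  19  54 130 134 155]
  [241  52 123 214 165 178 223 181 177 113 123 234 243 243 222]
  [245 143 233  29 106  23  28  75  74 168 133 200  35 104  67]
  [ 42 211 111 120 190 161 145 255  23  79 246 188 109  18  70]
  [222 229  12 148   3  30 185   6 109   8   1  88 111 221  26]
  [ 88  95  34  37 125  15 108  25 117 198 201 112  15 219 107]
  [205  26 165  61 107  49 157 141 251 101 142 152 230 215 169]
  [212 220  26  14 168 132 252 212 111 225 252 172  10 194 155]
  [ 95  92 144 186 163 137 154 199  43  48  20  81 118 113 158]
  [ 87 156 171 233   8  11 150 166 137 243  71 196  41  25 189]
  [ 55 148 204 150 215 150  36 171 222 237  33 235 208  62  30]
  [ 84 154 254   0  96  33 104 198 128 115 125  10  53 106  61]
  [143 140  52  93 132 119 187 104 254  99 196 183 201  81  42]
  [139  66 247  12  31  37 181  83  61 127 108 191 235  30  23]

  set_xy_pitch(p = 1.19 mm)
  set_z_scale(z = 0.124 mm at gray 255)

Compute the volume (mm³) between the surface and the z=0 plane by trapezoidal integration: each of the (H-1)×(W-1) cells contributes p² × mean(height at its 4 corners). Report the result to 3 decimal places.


17.143

height_mm = gray/255 × 0.124; cell vol = 1.19² × mean(4 corners)
unit = 1.19² × 0.124 / (4×255) = 0.000172153 mm³ per gray-sum
row 0: Σ corner-gray over 14 cells = 6522  → 1.1228
row 1: Σ corner-gray over 14 cells = 8622  → 1.4843
row 2: Σ corner-gray over 14 cells = 8015  → 1.3798
row 3: Σ corner-gray over 14 cells = 6838  → 1.1772
row 4: Σ corner-gray over 14 cells = 6374  → 1.0973
row 5: Σ corner-gray over 14 cells = 5347  → 0.9205
row 6: Σ corner-gray over 14 cells = 6765  → 1.1646
row 7: Σ corner-gray over 14 cells = 8311  → 1.4308
row 8: Σ corner-gray over 14 cells = 7592  → 1.3070
row 9: Σ corner-gray over 14 cells = 6741  → 1.1605
row 10: Σ corner-gray over 14 cells = 7719  → 1.3289
row 11: Σ corner-gray over 14 cells = 7124  → 1.2264
row 12: Σ corner-gray over 14 cells = 6764  → 1.1644
row 13: Σ corner-gray over 14 cells = 6847  → 1.1787
Σ rows: total corner-gray = 99581  → 17.1432 mm³


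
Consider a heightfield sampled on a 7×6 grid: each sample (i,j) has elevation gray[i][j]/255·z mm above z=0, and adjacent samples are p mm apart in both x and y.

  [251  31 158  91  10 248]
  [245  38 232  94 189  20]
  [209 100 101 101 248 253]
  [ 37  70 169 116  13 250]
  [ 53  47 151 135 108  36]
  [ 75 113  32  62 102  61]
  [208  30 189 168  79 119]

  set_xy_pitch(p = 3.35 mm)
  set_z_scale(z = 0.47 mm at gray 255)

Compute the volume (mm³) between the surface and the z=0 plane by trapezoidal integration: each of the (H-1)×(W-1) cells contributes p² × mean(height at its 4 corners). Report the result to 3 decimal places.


70.845

height_mm = gray/255 × 0.47; cell vol = 3.35² × mean(4 corners)
unit = 3.35² × 0.47 / (4×255) = 0.00517115 mm³ per gray-sum
row 0: Σ corner-gray over 5 cells = 2450  → 12.6693
row 1: Σ corner-gray over 5 cells = 2933  → 15.1670
row 2: Σ corner-gray over 5 cells = 2585  → 13.3674
row 3: Σ corner-gray over 5 cells = 1994  → 10.3113
row 4: Σ corner-gray over 5 cells = 1725  → 8.9202
row 5: Σ corner-gray over 5 cells = 2013  → 10.4095
Σ rows: total corner-gray = 13700  → 70.8448 mm³


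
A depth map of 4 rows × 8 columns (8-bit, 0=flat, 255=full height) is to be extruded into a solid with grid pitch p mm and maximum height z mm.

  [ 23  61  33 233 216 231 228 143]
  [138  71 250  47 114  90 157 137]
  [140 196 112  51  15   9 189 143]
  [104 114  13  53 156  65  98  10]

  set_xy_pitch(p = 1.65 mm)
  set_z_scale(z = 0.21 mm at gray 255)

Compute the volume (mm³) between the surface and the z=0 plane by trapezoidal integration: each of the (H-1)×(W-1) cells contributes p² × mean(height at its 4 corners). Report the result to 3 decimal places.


height_mm = gray/255 × 0.21; cell vol = 1.65² × mean(4 corners)
unit = 1.65² × 0.21 / (4×255) = 0.000560515 mm³ per gray-sum
row 0: Σ corner-gray over 7 cells = 3903  → 2.1877
row 1: Σ corner-gray over 7 cells = 3160  → 1.7712
row 2: Σ corner-gray over 7 cells = 2539  → 1.4231
Σ rows: total corner-gray = 9602  → 5.3821 mm³

5.382


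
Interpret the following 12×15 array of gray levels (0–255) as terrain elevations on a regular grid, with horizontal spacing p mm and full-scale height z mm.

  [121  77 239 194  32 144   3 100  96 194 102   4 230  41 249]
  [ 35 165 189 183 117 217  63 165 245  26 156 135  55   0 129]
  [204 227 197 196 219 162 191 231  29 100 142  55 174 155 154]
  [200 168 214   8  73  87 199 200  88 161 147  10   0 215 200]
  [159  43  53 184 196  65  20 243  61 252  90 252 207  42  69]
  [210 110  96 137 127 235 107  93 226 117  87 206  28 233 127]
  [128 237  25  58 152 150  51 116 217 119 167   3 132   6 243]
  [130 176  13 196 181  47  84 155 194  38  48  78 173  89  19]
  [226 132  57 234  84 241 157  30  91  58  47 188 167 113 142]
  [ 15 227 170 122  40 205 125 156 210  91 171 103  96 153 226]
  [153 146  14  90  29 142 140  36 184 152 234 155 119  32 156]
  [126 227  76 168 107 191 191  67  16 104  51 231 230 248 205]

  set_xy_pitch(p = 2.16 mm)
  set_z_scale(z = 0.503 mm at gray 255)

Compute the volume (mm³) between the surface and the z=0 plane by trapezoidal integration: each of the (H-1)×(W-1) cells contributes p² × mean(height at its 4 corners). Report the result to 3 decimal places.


184.424

height_mm = gray/255 × 0.503; cell vol = 2.16² × mean(4 corners)
unit = 2.16² × 0.503 / (4×255) = 0.00230078 mm³ per gray-sum
row 0: Σ corner-gray over 14 cells = 6878  → 15.8248
row 1: Σ corner-gray over 14 cells = 8110  → 18.6593
row 2: Σ corner-gray over 14 cells = 8054  → 18.5305
row 3: Σ corner-gray over 14 cells = 7184  → 16.5288
row 4: Σ corner-gray over 14 cells = 7585  → 17.4514
row 5: Σ corner-gray over 14 cells = 7178  → 16.5150
row 6: Σ corner-gray over 14 cells = 6330  → 14.5639
row 7: Σ corner-gray over 14 cells = 6659  → 15.3209
row 8: Σ corner-gray over 14 cells = 7545  → 17.3594
row 9: Σ corner-gray over 14 cells = 7234  → 16.6439
row 10: Σ corner-gray over 14 cells = 7400  → 17.0258
Σ rows: total corner-gray = 80157  → 184.4237 mm³


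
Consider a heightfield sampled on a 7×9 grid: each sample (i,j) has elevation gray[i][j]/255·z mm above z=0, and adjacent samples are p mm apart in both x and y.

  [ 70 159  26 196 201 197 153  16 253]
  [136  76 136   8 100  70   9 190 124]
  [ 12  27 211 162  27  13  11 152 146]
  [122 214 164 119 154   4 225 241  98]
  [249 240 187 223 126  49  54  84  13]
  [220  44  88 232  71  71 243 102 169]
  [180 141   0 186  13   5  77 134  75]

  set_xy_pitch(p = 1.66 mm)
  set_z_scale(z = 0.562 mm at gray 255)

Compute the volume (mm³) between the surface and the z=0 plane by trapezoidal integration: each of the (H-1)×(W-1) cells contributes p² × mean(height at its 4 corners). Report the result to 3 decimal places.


34.422

height_mm = gray/255 × 0.562; cell vol = 1.66² × mean(4 corners)
unit = 1.66² × 0.562 / (4×255) = 0.00151828 mm³ per gray-sum
row 0: Σ corner-gray over 8 cells = 3657  → 5.5524
row 1: Σ corner-gray over 8 cells = 2802  → 4.2542
row 2: Σ corner-gray over 8 cells = 3826  → 5.8089
row 3: Σ corner-gray over 8 cells = 4650  → 7.0600
row 4: Σ corner-gray over 8 cells = 4279  → 6.4967
row 5: Σ corner-gray over 8 cells = 3458  → 5.2502
Σ rows: total corner-gray = 22672  → 34.4225 mm³


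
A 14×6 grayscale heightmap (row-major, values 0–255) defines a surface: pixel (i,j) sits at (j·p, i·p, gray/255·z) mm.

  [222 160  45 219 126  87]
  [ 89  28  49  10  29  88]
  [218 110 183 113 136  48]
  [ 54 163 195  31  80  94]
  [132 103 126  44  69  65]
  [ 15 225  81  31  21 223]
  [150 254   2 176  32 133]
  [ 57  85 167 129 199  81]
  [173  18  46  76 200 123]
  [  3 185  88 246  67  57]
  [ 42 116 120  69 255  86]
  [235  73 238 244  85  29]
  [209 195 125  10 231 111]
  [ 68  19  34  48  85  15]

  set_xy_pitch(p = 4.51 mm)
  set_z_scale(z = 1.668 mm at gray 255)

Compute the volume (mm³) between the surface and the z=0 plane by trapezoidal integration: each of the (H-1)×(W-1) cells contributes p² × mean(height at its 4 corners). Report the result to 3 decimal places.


968.790

height_mm = gray/255 × 1.668; cell vol = 4.51² × mean(4 corners)
unit = 4.51² × 1.668 / (4×255) = 0.033262 mm³ per gray-sum
row 0: Σ corner-gray over 5 cells = 1818  → 60.4704
row 1: Σ corner-gray over 5 cells = 1759  → 58.5079
row 2: Σ corner-gray over 5 cells = 2436  → 81.0263
row 3: Σ corner-gray over 5 cells = 1967  → 65.4264
row 4: Σ corner-gray over 5 cells = 1835  → 61.0359
row 5: Σ corner-gray over 5 cells = 2165  → 72.0123
row 6: Σ corner-gray over 5 cells = 2509  → 83.4545
row 7: Σ corner-gray over 5 cells = 2274  → 75.6379
row 8: Σ corner-gray over 5 cells = 2208  → 73.4426
row 9: Σ corner-gray over 5 cells = 2480  → 82.4899
row 10: Σ corner-gray over 5 cells = 2792  → 92.8676
row 11: Σ corner-gray over 5 cells = 2986  → 99.3205
row 12: Σ corner-gray over 5 cells = 1897  → 63.0981
Σ rows: total corner-gray = 29126  → 968.7903 mm³


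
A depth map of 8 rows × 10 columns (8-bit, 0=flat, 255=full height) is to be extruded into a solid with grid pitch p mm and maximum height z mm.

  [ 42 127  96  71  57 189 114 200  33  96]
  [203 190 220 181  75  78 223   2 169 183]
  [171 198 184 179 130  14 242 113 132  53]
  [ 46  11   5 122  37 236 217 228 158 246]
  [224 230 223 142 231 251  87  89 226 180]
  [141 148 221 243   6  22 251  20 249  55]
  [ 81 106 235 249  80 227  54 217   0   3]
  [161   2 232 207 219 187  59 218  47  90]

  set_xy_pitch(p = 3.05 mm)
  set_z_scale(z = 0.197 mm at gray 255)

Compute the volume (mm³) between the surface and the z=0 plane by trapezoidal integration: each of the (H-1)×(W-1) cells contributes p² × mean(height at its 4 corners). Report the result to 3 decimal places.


height_mm = gray/255 × 0.197; cell vol = 3.05² × mean(4 corners)
unit = 3.05² × 0.197 / (4×255) = 0.00179666 mm³ per gray-sum
row 0: Σ corner-gray over 9 cells = 4574  → 8.2179
row 1: Σ corner-gray over 9 cells = 5270  → 9.4684
row 2: Σ corner-gray over 9 cells = 4928  → 8.8539
row 3: Σ corner-gray over 9 cells = 5682  → 10.2086
row 4: Σ corner-gray over 9 cells = 5878  → 10.5608
row 5: Σ corner-gray over 9 cells = 4936  → 8.8683
row 6: Σ corner-gray over 9 cells = 5013  → 9.0067
Σ rows: total corner-gray = 36281  → 65.1846 mm³

65.185


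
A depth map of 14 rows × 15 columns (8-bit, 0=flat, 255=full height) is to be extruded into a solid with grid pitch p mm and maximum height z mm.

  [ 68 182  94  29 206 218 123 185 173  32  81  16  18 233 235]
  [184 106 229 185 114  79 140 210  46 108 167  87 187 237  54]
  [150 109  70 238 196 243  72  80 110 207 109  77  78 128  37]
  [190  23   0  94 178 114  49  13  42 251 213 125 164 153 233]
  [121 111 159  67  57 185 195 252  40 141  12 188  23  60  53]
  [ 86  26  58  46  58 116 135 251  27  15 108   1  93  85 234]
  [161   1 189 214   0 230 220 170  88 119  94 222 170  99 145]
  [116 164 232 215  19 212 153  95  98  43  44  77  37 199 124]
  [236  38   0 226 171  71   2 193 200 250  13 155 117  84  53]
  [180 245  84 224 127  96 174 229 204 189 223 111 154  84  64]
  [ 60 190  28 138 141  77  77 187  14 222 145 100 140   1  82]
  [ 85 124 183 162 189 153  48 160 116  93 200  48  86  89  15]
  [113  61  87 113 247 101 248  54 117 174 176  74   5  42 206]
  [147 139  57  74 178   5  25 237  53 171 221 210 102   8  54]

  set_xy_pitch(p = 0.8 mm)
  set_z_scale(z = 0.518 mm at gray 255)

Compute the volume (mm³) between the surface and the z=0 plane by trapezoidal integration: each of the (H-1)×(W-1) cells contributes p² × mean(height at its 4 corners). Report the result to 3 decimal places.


height_mm = gray/255 × 0.518; cell vol = 0.8² × mean(4 corners)
unit = 0.8² × 0.518 / (4×255) = 0.00032502 mm³ per gray-sum
row 0: Σ corner-gray over 14 cells = 7511  → 2.4412
row 1: Σ corner-gray over 14 cells = 7649  → 2.4861
row 2: Σ corner-gray over 14 cells = 6882  → 2.2368
row 3: Σ corner-gray over 14 cells = 6415  → 2.0850
row 4: Σ corner-gray over 14 cells = 5512  → 1.7915
row 5: Σ corner-gray over 14 cells = 6296  → 2.0463
row 6: Σ corner-gray over 14 cells = 7354  → 2.3902
row 7: Σ corner-gray over 14 cells = 6745  → 2.1923
row 8: Σ corner-gray over 14 cells = 7861  → 2.5550
row 9: Σ corner-gray over 14 cells = 7594  → 2.4682
row 10: Σ corner-gray over 14 cells = 6464  → 2.1009
row 11: Σ corner-gray over 14 cells = 6719  → 2.1838
row 12: Σ corner-gray over 14 cells = 6478  → 2.1055
Σ rows: total corner-gray = 89480  → 29.0828 mm³

29.083


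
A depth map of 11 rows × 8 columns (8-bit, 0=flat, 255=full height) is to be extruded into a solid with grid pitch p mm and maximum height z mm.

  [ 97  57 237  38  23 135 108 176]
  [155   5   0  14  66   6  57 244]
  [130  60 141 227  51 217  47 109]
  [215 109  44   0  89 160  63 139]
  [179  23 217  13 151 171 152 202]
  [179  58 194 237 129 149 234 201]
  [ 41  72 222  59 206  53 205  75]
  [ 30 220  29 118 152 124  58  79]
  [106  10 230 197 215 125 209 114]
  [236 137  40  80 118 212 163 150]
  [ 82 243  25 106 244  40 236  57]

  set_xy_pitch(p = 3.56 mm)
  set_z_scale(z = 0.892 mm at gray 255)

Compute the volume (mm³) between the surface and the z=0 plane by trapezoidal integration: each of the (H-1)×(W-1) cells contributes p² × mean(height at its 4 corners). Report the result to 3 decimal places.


height_mm = gray/255 × 0.892; cell vol = 3.56² × mean(4 corners)
unit = 3.56² × 0.892 / (4×255) = 0.0110832 mm³ per gray-sum
row 0: Σ corner-gray over 7 cells = 2164  → 23.9840
row 1: Σ corner-gray over 7 cells = 2420  → 26.8213
row 2: Σ corner-gray over 7 cells = 3009  → 33.3493
row 3: Σ corner-gray over 7 cells = 3119  → 34.5685
row 4: Σ corner-gray over 7 cells = 4217  → 46.7378
row 5: Σ corner-gray over 7 cells = 4132  → 45.7957
row 6: Σ corner-gray over 7 cells = 3261  → 36.1423
row 7: Σ corner-gray over 7 cells = 3703  → 41.0410
row 8: Σ corner-gray over 7 cells = 4078  → 45.1972
row 9: Σ corner-gray over 7 cells = 3813  → 42.2602
Σ rows: total corner-gray = 33916  → 375.8974 mm³

375.897


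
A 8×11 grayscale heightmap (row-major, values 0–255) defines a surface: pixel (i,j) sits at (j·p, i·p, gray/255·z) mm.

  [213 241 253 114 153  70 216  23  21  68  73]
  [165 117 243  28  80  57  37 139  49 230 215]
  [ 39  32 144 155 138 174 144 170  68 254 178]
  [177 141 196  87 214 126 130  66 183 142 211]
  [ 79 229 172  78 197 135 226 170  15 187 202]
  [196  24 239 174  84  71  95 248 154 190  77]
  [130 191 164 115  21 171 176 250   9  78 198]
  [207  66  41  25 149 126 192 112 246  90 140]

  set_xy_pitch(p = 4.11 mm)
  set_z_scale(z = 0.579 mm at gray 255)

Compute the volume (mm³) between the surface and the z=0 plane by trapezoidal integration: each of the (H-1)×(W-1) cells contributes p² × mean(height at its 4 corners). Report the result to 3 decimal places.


height_mm = gray/255 × 0.579; cell vol = 4.11² × mean(4 corners)
unit = 4.11² × 0.579 / (4×255) = 0.00958875 mm³ per gray-sum
row 0: Σ corner-gray over 10 cells = 4944  → 47.4068
row 1: Σ corner-gray over 10 cells = 5115  → 49.0465
row 2: Σ corner-gray over 10 cells = 5733  → 54.9723
row 3: Σ corner-gray over 10 cells = 6057  → 58.0791
row 4: Σ corner-gray over 10 cells = 5930  → 56.8613
row 5: Σ corner-gray over 10 cells = 5509  → 52.8244
row 6: Σ corner-gray over 10 cells = 5119  → 49.0848
Σ rows: total corner-gray = 38407  → 368.2752 mm³

368.275


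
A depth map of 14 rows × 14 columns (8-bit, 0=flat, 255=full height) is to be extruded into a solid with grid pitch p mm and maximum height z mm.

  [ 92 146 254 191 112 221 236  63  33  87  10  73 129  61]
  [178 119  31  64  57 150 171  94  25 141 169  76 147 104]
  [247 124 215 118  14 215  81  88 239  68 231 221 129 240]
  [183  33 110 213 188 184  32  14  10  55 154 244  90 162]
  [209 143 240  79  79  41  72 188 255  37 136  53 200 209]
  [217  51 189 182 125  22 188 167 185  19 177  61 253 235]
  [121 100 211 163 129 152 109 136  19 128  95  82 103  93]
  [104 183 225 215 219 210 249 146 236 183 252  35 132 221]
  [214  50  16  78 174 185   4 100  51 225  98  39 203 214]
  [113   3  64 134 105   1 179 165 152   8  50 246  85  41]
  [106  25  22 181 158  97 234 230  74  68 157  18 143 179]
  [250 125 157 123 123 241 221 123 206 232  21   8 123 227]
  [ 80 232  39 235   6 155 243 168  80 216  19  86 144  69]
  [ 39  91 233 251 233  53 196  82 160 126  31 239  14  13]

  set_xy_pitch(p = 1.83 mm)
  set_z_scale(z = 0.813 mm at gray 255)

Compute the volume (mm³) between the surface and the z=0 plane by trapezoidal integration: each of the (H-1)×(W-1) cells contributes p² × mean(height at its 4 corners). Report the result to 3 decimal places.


234.973

height_mm = gray/255 × 0.813; cell vol = 1.83² × mean(4 corners)
unit = 1.83² × 0.813 / (4×255) = 0.00266927 mm³ per gray-sum
row 0: Σ corner-gray over 13 cells = 6033  → 16.1037
row 1: Σ corner-gray over 13 cells = 6743  → 17.9989
row 2: Σ corner-gray over 13 cells = 6972  → 18.6102
row 3: Σ corner-gray over 13 cells = 6463  → 17.2515
row 4: Σ corner-gray over 13 cells = 7154  → 19.0960
row 5: Σ corner-gray over 13 cells = 6758  → 18.0389
row 6: Σ corner-gray over 13 cells = 7963  → 21.2554
row 7: Σ corner-gray over 13 cells = 7769  → 20.7376
row 8: Σ corner-gray over 13 cells = 5412  → 14.4461
row 9: Σ corner-gray over 13 cells = 5637  → 15.0467
row 10: Σ corner-gray over 13 cells = 6982  → 18.6368
row 11: Σ corner-gray over 13 cells = 7278  → 19.4269
row 12: Σ corner-gray over 13 cells = 6865  → 18.3245
Σ rows: total corner-gray = 88029  → 234.9732 mm³


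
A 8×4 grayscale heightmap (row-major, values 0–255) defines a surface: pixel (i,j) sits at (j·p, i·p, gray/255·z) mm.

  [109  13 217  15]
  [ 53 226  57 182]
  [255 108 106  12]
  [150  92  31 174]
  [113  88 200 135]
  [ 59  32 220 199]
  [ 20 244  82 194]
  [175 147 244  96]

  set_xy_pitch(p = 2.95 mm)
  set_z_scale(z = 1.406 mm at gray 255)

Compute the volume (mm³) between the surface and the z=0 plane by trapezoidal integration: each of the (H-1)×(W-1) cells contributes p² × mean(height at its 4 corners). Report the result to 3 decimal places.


height_mm = gray/255 × 1.406; cell vol = 2.95² × mean(4 corners)
unit = 2.95² × 1.406 / (4×255) = 0.0119958 mm³ per gray-sum
row 0: Σ corner-gray over 3 cells = 1385  → 16.6142
row 1: Σ corner-gray over 3 cells = 1496  → 17.9457
row 2: Σ corner-gray over 3 cells = 1265  → 15.1747
row 3: Σ corner-gray over 3 cells = 1394  → 16.7221
row 4: Σ corner-gray over 3 cells = 1586  → 19.0253
row 5: Σ corner-gray over 3 cells = 1628  → 19.5292
row 6: Σ corner-gray over 3 cells = 1919  → 23.0199
Σ rows: total corner-gray = 10673  → 128.0312 mm³

128.031


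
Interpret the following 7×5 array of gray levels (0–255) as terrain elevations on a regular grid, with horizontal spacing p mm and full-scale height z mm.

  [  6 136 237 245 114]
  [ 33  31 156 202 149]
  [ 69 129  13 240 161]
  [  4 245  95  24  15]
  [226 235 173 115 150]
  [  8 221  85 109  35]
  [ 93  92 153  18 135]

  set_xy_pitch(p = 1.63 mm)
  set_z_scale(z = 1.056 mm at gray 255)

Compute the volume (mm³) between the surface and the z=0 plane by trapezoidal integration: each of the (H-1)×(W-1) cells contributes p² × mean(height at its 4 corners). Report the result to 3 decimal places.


33.289

height_mm = gray/255 × 1.056; cell vol = 1.63² × mean(4 corners)
unit = 1.63² × 1.056 / (4×255) = 0.00275067 mm³ per gray-sum
row 0: Σ corner-gray over 4 cells = 2316  → 6.3706
row 1: Σ corner-gray over 4 cells = 1954  → 5.3748
row 2: Σ corner-gray over 4 cells = 1741  → 4.7889
row 3: Σ corner-gray over 4 cells = 2169  → 5.9662
row 4: Σ corner-gray over 4 cells = 2295  → 6.3128
row 5: Σ corner-gray over 4 cells = 1627  → 4.4753
Σ rows: total corner-gray = 12102  → 33.2886 mm³


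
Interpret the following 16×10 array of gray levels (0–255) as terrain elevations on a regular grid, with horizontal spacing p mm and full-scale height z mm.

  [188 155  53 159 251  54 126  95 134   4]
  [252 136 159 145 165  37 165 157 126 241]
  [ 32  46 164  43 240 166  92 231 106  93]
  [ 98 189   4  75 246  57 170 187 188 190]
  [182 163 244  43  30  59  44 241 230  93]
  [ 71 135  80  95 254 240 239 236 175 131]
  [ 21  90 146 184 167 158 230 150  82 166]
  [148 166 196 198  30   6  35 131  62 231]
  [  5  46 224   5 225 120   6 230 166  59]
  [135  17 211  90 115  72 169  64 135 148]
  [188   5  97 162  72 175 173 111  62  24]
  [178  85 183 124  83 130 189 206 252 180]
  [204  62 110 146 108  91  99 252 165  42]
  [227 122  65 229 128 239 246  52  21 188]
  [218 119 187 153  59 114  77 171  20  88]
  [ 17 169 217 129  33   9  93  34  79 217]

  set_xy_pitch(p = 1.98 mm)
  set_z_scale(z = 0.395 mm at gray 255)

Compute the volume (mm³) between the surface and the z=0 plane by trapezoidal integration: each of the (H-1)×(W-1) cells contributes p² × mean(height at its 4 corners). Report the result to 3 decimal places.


height_mm = gray/255 × 0.395; cell vol = 1.98² × mean(4 corners)
unit = 1.98² × 0.395 / (4×255) = 0.00151819 mm³ per gray-sum
row 0: Σ corner-gray over 9 cells = 4919  → 7.4680
row 1: Σ corner-gray over 9 cells = 4974  → 7.5515
row 2: Σ corner-gray over 9 cells = 4821  → 7.3192
row 3: Σ corner-gray over 9 cells = 4903  → 7.4437
row 4: Σ corner-gray over 9 cells = 5493  → 8.3394
row 5: Σ corner-gray over 9 cells = 5711  → 8.6704
row 6: Σ corner-gray over 9 cells = 4628  → 7.0262
row 7: Σ corner-gray over 9 cells = 4135  → 6.2777
row 8: Σ corner-gray over 9 cells = 4137  → 6.2808
row 9: Σ corner-gray over 9 cells = 3955  → 6.0045
row 10: Σ corner-gray over 9 cells = 4788  → 7.2691
row 11: Σ corner-gray over 9 cells = 5174  → 7.8551
row 12: Σ corner-gray over 9 cells = 4931  → 7.4862
row 13: Σ corner-gray over 9 cells = 4725  → 7.1735
row 14: Σ corner-gray over 9 cells = 3866  → 5.8693
Σ rows: total corner-gray = 71160  → 108.0347 mm³

108.035


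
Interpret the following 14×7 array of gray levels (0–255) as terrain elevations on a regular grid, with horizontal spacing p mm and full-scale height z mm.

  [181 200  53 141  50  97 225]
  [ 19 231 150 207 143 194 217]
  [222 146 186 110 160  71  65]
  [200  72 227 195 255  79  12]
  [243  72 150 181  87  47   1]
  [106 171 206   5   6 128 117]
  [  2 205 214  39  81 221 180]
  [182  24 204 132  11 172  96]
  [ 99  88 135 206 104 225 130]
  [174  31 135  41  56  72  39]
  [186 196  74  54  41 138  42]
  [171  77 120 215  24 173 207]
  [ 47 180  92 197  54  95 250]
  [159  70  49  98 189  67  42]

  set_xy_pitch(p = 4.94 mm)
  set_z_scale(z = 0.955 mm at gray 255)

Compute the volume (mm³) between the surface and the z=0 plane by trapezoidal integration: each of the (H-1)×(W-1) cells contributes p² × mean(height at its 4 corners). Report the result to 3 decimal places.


892.667

height_mm = gray/255 × 0.955; cell vol = 4.94² × mean(4 corners)
unit = 4.94² × 0.955 / (4×255) = 0.0228485 mm³ per gray-sum
row 0: Σ corner-gray over 6 cells = 3574  → 81.6604
row 1: Σ corner-gray over 6 cells = 3719  → 84.9735
row 2: Σ corner-gray over 6 cells = 3501  → 79.9925
row 3: Σ corner-gray over 6 cells = 3186  → 72.7952
row 4: Σ corner-gray over 6 cells = 2573  → 58.7891
row 5: Σ corner-gray over 6 cells = 2957  → 67.5629
row 6: Σ corner-gray over 6 cells = 3066  → 70.0534
row 7: Σ corner-gray over 6 cells = 3109  → 71.0359
row 8: Σ corner-gray over 6 cells = 2628  → 60.0458
row 9: Σ corner-gray over 6 cells = 2117  → 48.3702
row 10: Σ corner-gray over 6 cells = 2830  → 64.6612
row 11: Σ corner-gray over 6 cells = 3129  → 71.4929
row 12: Σ corner-gray over 6 cells = 2680  → 61.2339
Σ rows: total corner-gray = 39069  → 892.6668 mm³


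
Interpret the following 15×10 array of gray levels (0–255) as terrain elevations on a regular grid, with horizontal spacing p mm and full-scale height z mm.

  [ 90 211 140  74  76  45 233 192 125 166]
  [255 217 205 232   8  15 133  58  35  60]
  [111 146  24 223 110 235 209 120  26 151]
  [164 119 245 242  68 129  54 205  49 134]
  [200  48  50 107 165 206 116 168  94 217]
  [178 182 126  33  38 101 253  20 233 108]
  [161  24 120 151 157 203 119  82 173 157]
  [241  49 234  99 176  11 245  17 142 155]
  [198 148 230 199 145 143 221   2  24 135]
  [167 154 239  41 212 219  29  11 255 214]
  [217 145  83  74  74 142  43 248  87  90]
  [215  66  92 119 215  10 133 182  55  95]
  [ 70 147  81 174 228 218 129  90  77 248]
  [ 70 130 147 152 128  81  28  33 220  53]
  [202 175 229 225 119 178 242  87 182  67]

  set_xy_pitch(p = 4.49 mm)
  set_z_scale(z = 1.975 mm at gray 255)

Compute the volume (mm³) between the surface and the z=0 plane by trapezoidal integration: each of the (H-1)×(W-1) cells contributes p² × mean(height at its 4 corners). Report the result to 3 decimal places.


height_mm = gray/255 × 1.975; cell vol = 4.49² × mean(4 corners)
unit = 4.49² × 1.975 / (4×255) = 0.0390355 mm³ per gray-sum
row 0: Σ corner-gray over 9 cells = 4569  → 178.3531
row 1: Σ corner-gray over 9 cells = 4569  → 178.3531
row 2: Σ corner-gray over 9 cells = 4968  → 193.9283
row 3: Σ corner-gray over 9 cells = 4845  → 189.1269
row 4: Σ corner-gray over 9 cells = 4583  → 178.8996
row 5: Σ corner-gray over 9 cells = 4634  → 180.8905
row 6: Σ corner-gray over 9 cells = 4718  → 184.1694
row 7: Σ corner-gray over 9 cells = 4899  → 191.2349
row 8: Σ corner-gray over 9 cells = 5258  → 205.2486
row 9: Σ corner-gray over 9 cells = 4800  → 187.3703
row 10: Σ corner-gray over 9 cells = 4153  → 162.1144
row 11: Σ corner-gray over 9 cells = 4660  → 181.9054
row 12: Σ corner-gray over 9 cells = 4567  → 178.2751
row 13: Σ corner-gray over 9 cells = 5104  → 199.2371
Σ rows: total corner-gray = 66327  → 2589.1068 mm³

2589.107
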